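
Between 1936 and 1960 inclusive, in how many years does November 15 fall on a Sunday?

4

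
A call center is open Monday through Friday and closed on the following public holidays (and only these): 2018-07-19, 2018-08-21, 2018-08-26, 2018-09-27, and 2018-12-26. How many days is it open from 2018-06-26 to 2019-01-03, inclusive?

134 working days

2018-06-26 is a Tuesday.
From 2018-06-26 to 2019-01-03 is 192 days inclusive.
192 = 7 × 27 + 3, so there are 27 full weeks plus 3 extra days.
Each full week contributes 5 weekdays (Mon–Fri): 27 × 5 = 135.
The 3 extra days are Tuesday, Wednesday, Thursday — 3 of them qualify.
Total: 135 + 3 = 138.
Holidays: 2018-07-19 (Thu); 2018-08-21 (Tue); 2018-08-26 (Sun); 2018-09-27 (Thu); 2018-12-26 (Wed).
4 of the 5 holidays fall on weekdays; the rest are weekends and were already excluded.
Business days: 138 − 4 = 134.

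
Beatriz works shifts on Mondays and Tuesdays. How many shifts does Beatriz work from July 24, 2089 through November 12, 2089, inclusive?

32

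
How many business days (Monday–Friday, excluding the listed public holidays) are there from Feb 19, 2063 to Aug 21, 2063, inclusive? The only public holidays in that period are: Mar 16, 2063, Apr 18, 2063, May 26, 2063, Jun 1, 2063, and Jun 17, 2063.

Feb 19, 2063 is a Monday.
That's 184 days from start to end, counting both.
184 = 7 × 26 + 2, so there are 26 full weeks plus 2 extra days.
Each full week contributes 5 weekdays (Mon–Fri): 26 × 5 = 130.
The 2 extra days are Mon, Tue — 2 of them qualify.
Total: 130 + 2 = 132.
Holidays: Mar 16, 2063 (Fri); Apr 18, 2063 (Wed); May 26, 2063 (Sat); Jun 1, 2063 (Fri); Jun 17, 2063 (Sun).
3 of the 5 holidays fall on weekdays; the rest are weekends and were already excluded.
Business days: 132 − 3 = 129.

129 business days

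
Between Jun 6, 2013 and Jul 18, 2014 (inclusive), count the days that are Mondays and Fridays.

Jun 6, 2013 is a Thursday.
From Jun 6, 2013 to Jul 18, 2014 is 408 days inclusive.
408 = 7 × 58 + 2, so there are 58 full weeks plus 2 extra days.
Each full week contributes 2 days from the set (Mon, Fri): 58 × 2 = 116.
The 2 extra days are Thu, Fri — 1 of them qualifies.
Total: 116 + 1 = 117.

117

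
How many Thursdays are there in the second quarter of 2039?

April 1, 2039 is a Friday.
The range spans 91 days (inclusive of both endpoints).
91 = 7 × 13, so the span is exactly 13 full weeks.
Each full week contributes one Thursday: 13 so far.

13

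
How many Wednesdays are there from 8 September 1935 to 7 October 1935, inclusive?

4

8 September 1935 is a Sunday.
The range spans 30 days (inclusive of both endpoints).
30 = 7 × 4 + 2, so there are 4 full weeks plus 2 extra days.
Each full week contributes one Wednesday: 4 so far.
The 2 extra days are Sun, Mon — none qualify.
Total: 4 + 0 = 4.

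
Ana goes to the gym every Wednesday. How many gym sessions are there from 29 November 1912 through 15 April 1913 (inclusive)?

19 Wednesdays

29 November 1912 is a Friday.
That's 138 days from start to end, counting both.
138 = 7 × 19 + 5, so there are 19 full weeks plus 5 extra days.
Each full week contributes one Wednesday: 19 so far.
The 5 extra days are Friday, Saturday, Sunday, Monday, Tuesday — none qualify.
Total: 19 + 0 = 19.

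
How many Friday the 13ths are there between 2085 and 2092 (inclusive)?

13

Friday-the-13ths by year:
2085: Apr, Jul
2086: Sep, Dec
2087: Jun
2088: Feb, Aug
2089: May
2090: Jan, Oct
2091: Apr, Jul
2092: Jun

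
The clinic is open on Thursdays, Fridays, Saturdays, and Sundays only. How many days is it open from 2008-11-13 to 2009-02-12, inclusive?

53

2008-11-13 is a Thursday.
From 2008-11-13 to 2009-02-12 is 92 days inclusive.
92 = 7 × 13 + 1, so there are 13 full weeks plus 1 extra day.
Each full week contributes 4 days from the set (Thu, Fri, Sat, Sun): 13 × 4 = 52.
The 1 extra day is Thu — 1 of them qualifies.
Total: 52 + 1 = 53.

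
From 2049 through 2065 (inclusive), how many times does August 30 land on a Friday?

2

Day of week of August 30 in each year:
2049: Mon, 2050: Tue, 2051: Wed, 2052: Fri ✓, 2053: Sat, 2054: Sun, 2055: Mon, 2056: Wed, 2057: Thu, 2058: Fri ✓, 2059: Sat, 2060: Mon, 2061: Tue, 2062: Wed, 2063: Thu, 2064: Sat, 2065: Sun
Fridays: 2052, 2058.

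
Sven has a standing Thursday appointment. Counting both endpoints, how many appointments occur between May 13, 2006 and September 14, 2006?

May 13, 2006 is a Saturday.
The range spans 125 days (inclusive of both endpoints).
125 = 7 × 17 + 6, so there are 17 full weeks plus 6 extra days.
Each full week contributes one Thursday: 17 so far.
The 6 extra days are Saturday, Sunday, Monday, Tuesday, Wednesday, Thursday — 1 of them qualifies.
Total: 17 + 1 = 18.

18 Thursdays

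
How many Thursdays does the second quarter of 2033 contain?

13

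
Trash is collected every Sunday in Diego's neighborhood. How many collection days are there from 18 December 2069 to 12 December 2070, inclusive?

51 Sundays

18 December 2069 is a Wednesday.
The range spans 360 days (inclusive of both endpoints).
360 = 7 × 51 + 3, so there are 51 full weeks plus 3 extra days.
Each full week contributes one Sunday: 51 so far.
The 3 extra days are Wed, Thu, Fri — none qualify.
Total: 51 + 0 = 51.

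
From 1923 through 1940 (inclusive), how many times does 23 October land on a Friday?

3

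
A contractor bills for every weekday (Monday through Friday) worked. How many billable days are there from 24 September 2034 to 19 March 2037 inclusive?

649 weekdays

24 September 2034 is a Sunday.
That's 908 days from start to end, counting both.
908 = 7 × 129 + 5, so there are 129 full weeks plus 5 extra days.
Each full week contributes 5 weekdays (Mon–Fri): 129 × 5 = 645.
The 5 extra days are Sunday, Monday, Tuesday, Wednesday, Thursday — 4 of them qualify.
Total: 645 + 4 = 649.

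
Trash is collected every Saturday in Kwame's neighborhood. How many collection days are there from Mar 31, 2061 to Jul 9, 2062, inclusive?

67

Mar 31, 2061 is a Thursday.
The range spans 466 days (inclusive of both endpoints).
466 = 7 × 66 + 4, so there are 66 full weeks plus 4 extra days.
Each full week contributes one Saturday: 66 so far.
The 4 extra days are Thu, Fri, Sat, Sun — 1 of them qualifies.
Total: 66 + 1 = 67.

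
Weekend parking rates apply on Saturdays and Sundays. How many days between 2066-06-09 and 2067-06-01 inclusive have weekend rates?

2066-06-09 is a Wednesday.
From 2066-06-09 to 2067-06-01 is 358 days inclusive.
358 = 7 × 51 + 1, so there are 51 full weeks plus 1 extra day.
Each full week contributes 2 weekend days (Sat, Sun): 51 × 2 = 102.
The 1 extra day is Wed — none qualify.
Total: 102 + 0 = 102.

102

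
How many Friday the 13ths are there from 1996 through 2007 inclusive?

Friday-the-13ths by year:
1996: Sep, Dec
1997: Jun
1998: Feb, Mar, Nov
1999: Aug
2000: Oct
2001: Apr, Jul
2002: Sep, Dec
2003: Jun
2004: Feb, Aug
2005: May
2006: Jan, Oct
2007: Apr, Jul

20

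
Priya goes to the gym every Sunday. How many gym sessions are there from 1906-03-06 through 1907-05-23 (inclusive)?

1906-03-06 is a Tuesday.
From 1906-03-06 to 1907-05-23 is 444 days inclusive.
444 = 7 × 63 + 3, so there are 63 full weeks plus 3 extra days.
Each full week contributes one Sunday: 63 so far.
The 3 extra days are Tue, Wed, Thu — none qualify.
Total: 63 + 0 = 63.

63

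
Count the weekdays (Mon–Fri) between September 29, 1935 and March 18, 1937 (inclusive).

September 29, 1935 is a Sunday.
From September 29, 1935 to March 18, 1937 is 537 days inclusive.
537 = 7 × 76 + 5, so there are 76 full weeks plus 5 extra days.
Each full week contributes 5 weekdays (Mon–Fri): 76 × 5 = 380.
The 5 extra days are Sun, Mon, Tue, Wed, Thu — 4 of them qualify.
Total: 380 + 4 = 384.

384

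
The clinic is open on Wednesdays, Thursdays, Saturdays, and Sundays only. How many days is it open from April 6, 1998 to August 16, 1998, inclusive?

April 6, 1998 is a Monday.
That's 133 days from start to end, counting both.
133 = 7 × 19, so the span is exactly 19 full weeks.
Each full week contributes 4 days from the set (Wed, Thu, Sat, Sun): 19 × 4 = 76.
Total: 76.

76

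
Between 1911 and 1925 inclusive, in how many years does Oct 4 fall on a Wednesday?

3

Day of week of October 4 in each year:
1911: Wed ✓, 1912: Fri, 1913: Sat, 1914: Sun, 1915: Mon, 1916: Wed ✓, 1917: Thu, 1918: Fri, 1919: Sat, 1920: Mon, 1921: Tue, 1922: Wed ✓, 1923: Thu, 1924: Sat, 1925: Sun
Wednesdays: 1911, 1916, 1922.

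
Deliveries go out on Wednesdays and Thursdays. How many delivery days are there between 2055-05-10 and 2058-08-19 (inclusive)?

2055-05-10 is a Monday.
From 2055-05-10 to 2058-08-19 is 1198 days inclusive.
1198 = 7 × 171 + 1, so there are 171 full weeks plus 1 extra day.
Each full week contributes 2 days from the set (Wed, Thu): 171 × 2 = 342.
The 1 extra day is Monday — none qualify.
Total: 342 + 0 = 342.

342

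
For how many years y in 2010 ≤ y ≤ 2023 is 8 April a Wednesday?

2

Day of week of April 8 in each year:
2010: Thu, 2011: Fri, 2012: Sun, 2013: Mon, 2014: Tue, 2015: Wed ✓, 2016: Fri, 2017: Sat, 2018: Sun, 2019: Mon, 2020: Wed ✓, 2021: Thu, 2022: Fri, 2023: Sat
Wednesdays: 2015, 2020.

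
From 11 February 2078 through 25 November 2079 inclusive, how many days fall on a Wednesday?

93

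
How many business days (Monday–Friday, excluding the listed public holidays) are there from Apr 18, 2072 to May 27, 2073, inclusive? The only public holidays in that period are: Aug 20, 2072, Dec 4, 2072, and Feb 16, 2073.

289 business days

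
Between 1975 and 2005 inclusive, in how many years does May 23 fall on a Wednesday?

Day of week of May 23 in each year:
1975: Fri, 1976: Sun, 1977: Mon, 1978: Tue, 1979: Wed ✓, 1980: Fri, 1981: Sat, 1982: Sun, 1983: Mon, 1984: Wed ✓, 1985: Thu, 1986: Fri, 1987: Sat, 1988: Mon, 1989: Tue, 1990: Wed ✓, 1991: Thu, 1992: Sat, 1993: Sun, 1994: Mon, 1995: Tue, 1996: Thu, 1997: Fri, 1998: Sat, 1999: Sun, 2000: Tue, 2001: Wed ✓, 2002: Thu, 2003: Fri, 2004: Sun, 2005: Mon
Wednesdays: 1979, 1984, 1990, 2001.

4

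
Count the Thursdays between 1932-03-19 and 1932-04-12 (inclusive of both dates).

1932-03-19 is a Saturday.
The range spans 25 days (inclusive of both endpoints).
25 = 7 × 3 + 4, so there are 3 full weeks plus 4 extra days.
Each full week contributes one Thursday: 3 so far.
The 4 extra days are Saturday, Sunday, Monday, Tuesday — none qualify.
Total: 3 + 0 = 3.

3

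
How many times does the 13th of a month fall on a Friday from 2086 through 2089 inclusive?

6

Friday-the-13ths by year:
2086: Sep, Dec
2087: Jun
2088: Feb, Aug
2089: May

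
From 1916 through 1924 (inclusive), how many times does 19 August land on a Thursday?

1

Day of week of August 19 in each year:
1916: Sat, 1917: Sun, 1918: Mon, 1919: Tue, 1920: Thu ✓, 1921: Fri, 1922: Sat, 1923: Sun, 1924: Tue
Thursdays: 1920.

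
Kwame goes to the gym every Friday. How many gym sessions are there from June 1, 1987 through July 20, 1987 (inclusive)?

7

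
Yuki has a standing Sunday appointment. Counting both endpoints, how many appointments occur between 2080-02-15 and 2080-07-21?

2080-02-15 is a Thursday.
From 2080-02-15 to 2080-07-21 is 158 days inclusive.
158 = 7 × 22 + 4, so there are 22 full weeks plus 4 extra days.
Each full week contributes one Sunday: 22 so far.
The 4 extra days are Thu, Fri, Sat, Sun — 1 of them qualifies.
Total: 22 + 1 = 23.

23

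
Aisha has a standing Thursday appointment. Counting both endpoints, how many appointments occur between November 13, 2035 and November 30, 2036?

55

November 13, 2035 is a Tuesday.
That's 384 days from start to end, counting both.
384 = 7 × 54 + 6, so there are 54 full weeks plus 6 extra days.
Each full week contributes one Thursday: 54 so far.
The 6 extra days are Tue, Wed, Thu, Fri, Sat, Sun — 1 of them qualifies.
Total: 54 + 1 = 55.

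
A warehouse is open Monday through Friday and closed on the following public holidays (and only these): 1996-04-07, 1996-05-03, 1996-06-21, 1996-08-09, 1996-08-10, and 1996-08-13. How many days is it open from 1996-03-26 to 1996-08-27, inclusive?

1996-03-26 is a Tuesday.
The range spans 155 days (inclusive of both endpoints).
155 = 7 × 22 + 1, so there are 22 full weeks plus 1 extra day.
Each full week contributes 5 weekdays (Mon–Fri): 22 × 5 = 110.
The 1 extra day is Tuesday — 1 of them qualifies.
Total: 110 + 1 = 111.
Holidays: 1996-04-07 (Sun); 1996-05-03 (Fri); 1996-06-21 (Fri); 1996-08-09 (Fri); 1996-08-10 (Sat); 1996-08-13 (Tue).
4 of the 6 holidays fall on weekdays; the rest are weekends and were already excluded.
Business days: 111 − 4 = 107.

107 working days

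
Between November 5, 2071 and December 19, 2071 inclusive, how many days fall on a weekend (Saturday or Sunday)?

13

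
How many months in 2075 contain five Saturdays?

A month has five Saturdays exactly when Saturday falls within its first (length − 28) days.
Jan: 31 days, starts Tue → 5 of Tue, Wed, Thu
Feb: 28 days, starts Fri → 5 of (none)
Mar: 31 days, starts Fri → 5 of Fri, Sat, Sun ✓
Apr: 30 days, starts Mon → 5 of Mon, Tue
May: 31 days, starts Wed → 5 of Wed, Thu, Fri
Jun: 30 days, starts Sat → 5 of Sat, Sun ✓
Jul: 31 days, starts Mon → 5 of Mon, Tue, Wed
Aug: 31 days, starts Thu → 5 of Thu, Fri, Sat ✓
Sep: 30 days, starts Sun → 5 of Sun, Mon
Oct: 31 days, starts Tue → 5 of Tue, Wed, Thu
Nov: 30 days, starts Fri → 5 of Fri, Sat ✓
Dec: 31 days, starts Sun → 5 of Sun, Mon, Tue
Months with five Saturdays: Mar, Jun, Aug, Nov.

4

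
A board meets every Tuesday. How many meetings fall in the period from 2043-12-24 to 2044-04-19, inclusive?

2043-12-24 is a Thursday.
That's 118 days from start to end, counting both.
118 = 7 × 16 + 6, so there are 16 full weeks plus 6 extra days.
Each full week contributes one Tuesday: 16 so far.
The 6 extra days are Thu, Fri, Sat, Sun, Mon, Tue — 1 of them qualifies.
Total: 16 + 1 = 17.

17 Tuesdays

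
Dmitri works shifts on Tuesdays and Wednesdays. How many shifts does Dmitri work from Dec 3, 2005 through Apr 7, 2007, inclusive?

140

Dec 3, 2005 is a Saturday.
The range spans 491 days (inclusive of both endpoints).
491 = 7 × 70 + 1, so there are 70 full weeks plus 1 extra day.
Each full week contributes 2 days from the set (Tue, Wed): 70 × 2 = 140.
The 1 extra day is Saturday — none qualify.
Total: 140 + 0 = 140.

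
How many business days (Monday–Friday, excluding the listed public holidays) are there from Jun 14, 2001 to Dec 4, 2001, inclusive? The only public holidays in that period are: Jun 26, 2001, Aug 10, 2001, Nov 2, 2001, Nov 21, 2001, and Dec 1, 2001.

120 business days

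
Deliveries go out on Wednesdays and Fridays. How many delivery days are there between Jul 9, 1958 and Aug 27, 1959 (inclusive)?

119

Jul 9, 1958 is a Wednesday.
The range spans 415 days (inclusive of both endpoints).
415 = 7 × 59 + 2, so there are 59 full weeks plus 2 extra days.
Each full week contributes 2 days from the set (Wed, Fri): 59 × 2 = 118.
The 2 extra days are Wednesday, Thursday — 1 of them qualifies.
Total: 118 + 1 = 119.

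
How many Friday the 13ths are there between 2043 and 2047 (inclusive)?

Friday-the-13ths by year:
2043: Feb, Mar, Nov
2044: May
2045: Jan, Oct
2046: Apr, Jul
2047: Sep, Dec

10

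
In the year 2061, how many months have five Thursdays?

4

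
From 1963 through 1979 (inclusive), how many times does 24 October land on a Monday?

2

Day of week of October 24 in each year:
1963: Thu, 1964: Sat, 1965: Sun, 1966: Mon ✓, 1967: Tue, 1968: Thu, 1969: Fri, 1970: Sat, 1971: Sun, 1972: Tue, 1973: Wed, 1974: Thu, 1975: Fri, 1976: Sun, 1977: Mon ✓, 1978: Tue, 1979: Wed
Mondays: 1966, 1977.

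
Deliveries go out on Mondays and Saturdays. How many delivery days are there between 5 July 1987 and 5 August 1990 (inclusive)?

5 July 1987 is a Sunday.
The range spans 1128 days (inclusive of both endpoints).
1128 = 7 × 161 + 1, so there are 161 full weeks plus 1 extra day.
Each full week contributes 2 days from the set (Mon, Sat): 161 × 2 = 322.
The 1 extra day is Sun — none qualify.
Total: 322 + 0 = 322.

322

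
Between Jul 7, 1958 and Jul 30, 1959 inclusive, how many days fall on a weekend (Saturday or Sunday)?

Jul 7, 1958 is a Monday.
The range spans 389 days (inclusive of both endpoints).
389 = 7 × 55 + 4, so there are 55 full weeks plus 4 extra days.
Each full week contributes 2 weekend days (Sat, Sun): 55 × 2 = 110.
The 4 extra days are Mon, Tue, Wed, Thu — none qualify.
Total: 110 + 0 = 110.

110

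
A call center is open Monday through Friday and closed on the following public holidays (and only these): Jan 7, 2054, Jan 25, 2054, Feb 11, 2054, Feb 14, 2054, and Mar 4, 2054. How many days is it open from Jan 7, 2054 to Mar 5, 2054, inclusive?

Jan 7, 2054 is a Wednesday.
That's 58 days from start to end, counting both.
58 = 7 × 8 + 2, so there are 8 full weeks plus 2 extra days.
Each full week contributes 5 weekdays (Mon–Fri): 8 × 5 = 40.
The 2 extra days are Wednesday, Thursday — 2 of them qualify.
Total: 40 + 2 = 42.
Holidays: Jan 7, 2054 (Wed); Jan 25, 2054 (Sun); Feb 11, 2054 (Wed); Feb 14, 2054 (Sat); Mar 4, 2054 (Wed).
3 of the 5 holidays fall on weekdays; the rest are weekends and were already excluded.
Business days: 42 − 3 = 39.

39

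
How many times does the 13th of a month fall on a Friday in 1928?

3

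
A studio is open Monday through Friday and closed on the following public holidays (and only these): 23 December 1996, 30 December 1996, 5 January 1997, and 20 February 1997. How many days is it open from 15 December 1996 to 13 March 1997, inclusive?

61 business days

15 December 1996 is a Sunday.
That's 89 days from start to end, counting both.
89 = 7 × 12 + 5, so there are 12 full weeks plus 5 extra days.
Each full week contributes 5 weekdays (Mon–Fri): 12 × 5 = 60.
The 5 extra days are Sun, Mon, Tue, Wed, Thu — 4 of them qualify.
Total: 60 + 4 = 64.
Holidays: 23 December 1996 (Mon); 30 December 1996 (Mon); 5 January 1997 (Sun); 20 February 1997 (Thu).
3 of the 4 holidays fall on weekdays; the rest are weekends and were already excluded.
Business days: 64 − 3 = 61.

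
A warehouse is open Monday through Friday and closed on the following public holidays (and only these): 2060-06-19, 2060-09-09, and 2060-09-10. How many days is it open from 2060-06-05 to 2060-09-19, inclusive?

2060-06-05 is a Saturday.
From 2060-06-05 to 2060-09-19 is 107 days inclusive.
107 = 7 × 15 + 2, so there are 15 full weeks plus 2 extra days.
Each full week contributes 5 weekdays (Mon–Fri): 15 × 5 = 75.
The 2 extra days are Saturday, Sunday — none qualify.
Total: 75 + 0 = 75.
Holidays: 2060-06-19 (Sat); 2060-09-09 (Thu); 2060-09-10 (Fri).
2 of the 3 holidays fall on weekdays; the rest are weekends and were already excluded.
Business days: 75 − 2 = 73.

73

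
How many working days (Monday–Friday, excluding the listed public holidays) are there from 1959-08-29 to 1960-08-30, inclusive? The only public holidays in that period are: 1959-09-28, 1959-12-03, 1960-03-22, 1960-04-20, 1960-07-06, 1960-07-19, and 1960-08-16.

1959-08-29 is a Saturday.
From 1959-08-29 to 1960-08-30 is 368 days inclusive.
368 = 7 × 52 + 4, so there are 52 full weeks plus 4 extra days.
Each full week contributes 5 weekdays (Mon–Fri): 52 × 5 = 260.
The 4 extra days are Saturday, Sunday, Monday, Tuesday — 2 of them qualify.
Total: 260 + 2 = 262.
Holidays: 1959-09-28 (Mon); 1959-12-03 (Thu); 1960-03-22 (Tue); 1960-04-20 (Wed); 1960-07-06 (Wed); 1960-07-19 (Tue); 1960-08-16 (Tue).
All 7 holidays fall on weekdays, so subtract 7.
Business days: 262 − 7 = 255.

255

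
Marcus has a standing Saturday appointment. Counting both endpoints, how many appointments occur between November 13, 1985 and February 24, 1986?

November 13, 1985 is a Wednesday.
From November 13, 1985 to February 24, 1986 is 104 days inclusive.
104 = 7 × 14 + 6, so there are 14 full weeks plus 6 extra days.
Each full week contributes one Saturday: 14 so far.
The 6 extra days are Wednesday, Thursday, Friday, Saturday, Sunday, Monday — 1 of them qualifies.
Total: 14 + 1 = 15.

15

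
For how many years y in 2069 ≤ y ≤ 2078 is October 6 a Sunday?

2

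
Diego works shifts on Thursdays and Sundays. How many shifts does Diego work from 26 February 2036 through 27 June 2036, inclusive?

35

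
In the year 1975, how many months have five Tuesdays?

4

A month has five Tuesdays exactly when Tuesday falls within its first (length − 28) days.
Jan: 31 days, starts Wed → 5 of Wed, Thu, Fri
Feb: 28 days, starts Sat → 5 of (none)
Mar: 31 days, starts Sat → 5 of Sat, Sun, Mon
Apr: 30 days, starts Tue → 5 of Tue, Wed ✓
May: 31 days, starts Thu → 5 of Thu, Fri, Sat
Jun: 30 days, starts Sun → 5 of Sun, Mon
Jul: 31 days, starts Tue → 5 of Tue, Wed, Thu ✓
Aug: 31 days, starts Fri → 5 of Fri, Sat, Sun
Sep: 30 days, starts Mon → 5 of Mon, Tue ✓
Oct: 31 days, starts Wed → 5 of Wed, Thu, Fri
Nov: 30 days, starts Sat → 5 of Sat, Sun
Dec: 31 days, starts Mon → 5 of Mon, Tue, Wed ✓
Months with five Tuesdays: Apr, Jul, Sep, Dec.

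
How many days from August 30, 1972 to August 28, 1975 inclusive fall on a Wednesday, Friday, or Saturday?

August 30, 1972 is a Wednesday.
From August 30, 1972 to August 28, 1975 is 1094 days inclusive.
1094 = 7 × 156 + 2, so there are 156 full weeks plus 2 extra days.
Each full week contributes 3 days from the set (Wed, Fri, Sat): 156 × 3 = 468.
The 2 extra days are Wed, Thu — 1 of them qualifies.
Total: 468 + 1 = 469.

469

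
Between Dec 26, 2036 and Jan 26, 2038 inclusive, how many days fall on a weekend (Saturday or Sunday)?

Dec 26, 2036 is a Friday.
The range spans 397 days (inclusive of both endpoints).
397 = 7 × 56 + 5, so there are 56 full weeks plus 5 extra days.
Each full week contributes 2 weekend days (Sat, Sun): 56 × 2 = 112.
The 5 extra days are Friday, Saturday, Sunday, Monday, Tuesday — 2 of them qualify.
Total: 112 + 2 = 114.

114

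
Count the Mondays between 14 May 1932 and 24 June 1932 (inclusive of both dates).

14 May 1932 is a Saturday.
The range spans 42 days (inclusive of both endpoints).
42 = 7 × 6, so the span is exactly 6 full weeks.
Each full week contributes one Monday: 6 so far.
Total: 6.

6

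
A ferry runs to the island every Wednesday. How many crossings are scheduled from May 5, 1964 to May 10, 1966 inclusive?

May 5, 1964 is a Tuesday.
That's 736 days from start to end, counting both.
736 = 7 × 105 + 1, so there are 105 full weeks plus 1 extra day.
Each full week contributes one Wednesday: 105 so far.
The 1 extra day is Tue — none qualify.
Total: 105 + 0 = 105.

105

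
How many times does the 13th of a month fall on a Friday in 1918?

2

The 13th falls on a Friday when the month's 13th has weekday Fri.
Jan 13 is Sun; Feb 13 is Wed; Mar 13 is Wed; Apr 13 is Sat; May 13 is Mon; Jun 13 is Thu; Jul 13 is Sat; Aug 13 is Tue; Sep 13 is Fri ✓; Oct 13 is Sun; Nov 13 is Wed; Dec 13 is Fri ✓.
Friday the 13ths: Sep, Dec.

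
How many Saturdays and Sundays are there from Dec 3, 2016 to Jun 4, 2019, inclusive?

Dec 3, 2016 is a Saturday.
From Dec 3, 2016 to Jun 4, 2019 is 914 days inclusive.
914 = 7 × 130 + 4, so there are 130 full weeks plus 4 extra days.
Each full week contributes 2 weekend days (Sat, Sun): 130 × 2 = 260.
The 4 extra days are Saturday, Sunday, Monday, Tuesday — 2 of them qualify.
Total: 260 + 2 = 262.

262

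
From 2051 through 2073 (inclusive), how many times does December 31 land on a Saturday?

3

Day of week of December 31 in each year:
2051: Sun, 2052: Tue, 2053: Wed, 2054: Thu, 2055: Fri, 2056: Sun, 2057: Mon, 2058: Tue, 2059: Wed, 2060: Fri, 2061: Sat ✓, 2062: Sun, 2063: Mon, 2064: Wed, 2065: Thu, 2066: Fri, 2067: Sat ✓, 2068: Mon, 2069: Tue, 2070: Wed, 2071: Thu, 2072: Sat ✓, 2073: Sun
Saturdays: 2061, 2067, 2072.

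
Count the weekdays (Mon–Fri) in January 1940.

1940-01-01 is a Monday.
From 1940-01-01 to 1940-01-31 is 31 days inclusive.
31 = 7 × 4 + 3, so there are 4 full weeks plus 3 extra days.
Each full week contributes 5 weekdays (Mon–Fri): 4 × 5 = 20.
The 3 extra days are Mon, Tue, Wed — 3 of them qualify.
Total: 20 + 3 = 23.

23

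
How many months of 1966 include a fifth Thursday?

4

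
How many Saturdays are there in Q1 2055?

1 January 2055 is a Friday.
That's 90 days from start to end, counting both.
90 = 7 × 12 + 6, so there are 12 full weeks plus 6 extra days.
Each full week contributes one Saturday: 12 so far.
The 6 extra days are Friday, Saturday, Sunday, Monday, Tuesday, Wednesday — 1 of them qualifies.
Total: 12 + 1 = 13.

13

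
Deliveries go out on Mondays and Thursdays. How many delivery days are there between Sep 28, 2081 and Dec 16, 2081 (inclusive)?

23

Sep 28, 2081 is a Sunday.
The range spans 80 days (inclusive of both endpoints).
80 = 7 × 11 + 3, so there are 11 full weeks plus 3 extra days.
Each full week contributes 2 days from the set (Mon, Thu): 11 × 2 = 22.
The 3 extra days are Sunday, Monday, Tuesday — 1 of them qualifies.
Total: 22 + 1 = 23.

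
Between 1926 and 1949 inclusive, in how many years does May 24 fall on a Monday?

4

Day of week of May 24 in each year:
1926: Mon ✓, 1927: Tue, 1928: Thu, 1929: Fri, 1930: Sat, 1931: Sun, 1932: Tue, 1933: Wed, 1934: Thu, 1935: Fri, 1936: Sun, 1937: Mon ✓, 1938: Tue, 1939: Wed, 1940: Fri, 1941: Sat, 1942: Sun, 1943: Mon ✓, 1944: Wed, 1945: Thu, 1946: Fri, 1947: Sat, 1948: Mon ✓, 1949: Tue
Mondays: 1926, 1937, 1943, 1948.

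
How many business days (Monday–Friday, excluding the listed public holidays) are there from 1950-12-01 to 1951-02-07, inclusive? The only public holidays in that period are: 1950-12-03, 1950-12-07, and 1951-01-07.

48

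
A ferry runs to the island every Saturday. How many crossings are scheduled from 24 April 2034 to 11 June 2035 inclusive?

24 April 2034 is a Monday.
That's 414 days from start to end, counting both.
414 = 7 × 59 + 1, so there are 59 full weeks plus 1 extra day.
Each full week contributes one Saturday: 59 so far.
The 1 extra day is Monday — none qualify.
Total: 59 + 0 = 59.

59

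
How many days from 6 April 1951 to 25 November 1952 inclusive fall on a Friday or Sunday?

6 April 1951 is a Friday.
From 6 April 1951 to 25 November 1952 is 600 days inclusive.
600 = 7 × 85 + 5, so there are 85 full weeks plus 5 extra days.
Each full week contributes 2 days from the set (Fri, Sun): 85 × 2 = 170.
The 5 extra days are Fri, Sat, Sun, Mon, Tue — 2 of them qualify.
Total: 170 + 2 = 172.

172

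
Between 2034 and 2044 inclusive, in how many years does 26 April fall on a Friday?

1

Day of week of April 26 in each year:
2034: Wed, 2035: Thu, 2036: Sat, 2037: Sun, 2038: Mon, 2039: Tue, 2040: Thu, 2041: Fri ✓, 2042: Sat, 2043: Sun, 2044: Tue
Fridays: 2041.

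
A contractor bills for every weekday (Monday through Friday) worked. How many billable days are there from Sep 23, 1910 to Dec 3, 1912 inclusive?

Sep 23, 1910 is a Friday.
That's 803 days from start to end, counting both.
803 = 7 × 114 + 5, so there are 114 full weeks plus 5 extra days.
Each full week contributes 5 weekdays (Mon–Fri): 114 × 5 = 570.
The 5 extra days are Fri, Sat, Sun, Mon, Tue — 3 of them qualify.
Total: 570 + 3 = 573.

573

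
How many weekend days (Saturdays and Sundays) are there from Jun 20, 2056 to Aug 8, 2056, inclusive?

14

Jun 20, 2056 is a Tuesday.
The range spans 50 days (inclusive of both endpoints).
50 = 7 × 7 + 1, so there are 7 full weeks plus 1 extra day.
Each full week contributes 2 weekend days (Sat, Sun): 7 × 2 = 14.
The 1 extra day is Tue — none qualify.
Total: 14 + 0 = 14.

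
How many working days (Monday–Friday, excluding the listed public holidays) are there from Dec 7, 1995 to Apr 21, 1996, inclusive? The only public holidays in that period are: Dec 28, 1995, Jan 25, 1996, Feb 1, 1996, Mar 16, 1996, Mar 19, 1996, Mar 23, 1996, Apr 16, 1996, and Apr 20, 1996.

Dec 7, 1995 is a Thursday.
From Dec 7, 1995 to Apr 21, 1996 is 137 days inclusive.
137 = 7 × 19 + 4, so there are 19 full weeks plus 4 extra days.
Each full week contributes 5 weekdays (Mon–Fri): 19 × 5 = 95.
The 4 extra days are Thu, Fri, Sat, Sun — 2 of them qualify.
Total: 95 + 2 = 97.
Holidays: Dec 28, 1995 (Thu); Jan 25, 1996 (Thu); Feb 1, 1996 (Thu); Mar 16, 1996 (Sat); Mar 19, 1996 (Tue); Mar 23, 1996 (Sat); Apr 16, 1996 (Tue); Apr 20, 1996 (Sat).
5 of the 8 holidays fall on weekdays; the rest are weekends and were already excluded.
Business days: 97 − 5 = 92.

92 working days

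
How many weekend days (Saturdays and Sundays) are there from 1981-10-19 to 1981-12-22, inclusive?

18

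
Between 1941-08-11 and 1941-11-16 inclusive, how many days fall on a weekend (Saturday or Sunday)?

28

1941-08-11 is a Monday.
From 1941-08-11 to 1941-11-16 is 98 days inclusive.
98 = 7 × 14, so the span is exactly 14 full weeks.
Each full week contributes 2 weekend days (Sat, Sun): 14 × 2 = 28.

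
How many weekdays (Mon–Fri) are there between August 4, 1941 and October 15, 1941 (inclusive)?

53 weekdays

August 4, 1941 is a Monday.
That's 73 days from start to end, counting both.
73 = 7 × 10 + 3, so there are 10 full weeks plus 3 extra days.
Each full week contributes 5 weekdays (Mon–Fri): 10 × 5 = 50.
The 3 extra days are Mon, Tue, Wed — 3 of them qualify.
Total: 50 + 3 = 53.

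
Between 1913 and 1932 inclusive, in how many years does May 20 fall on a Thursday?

3

Day of week of May 20 in each year:
1913: Tue, 1914: Wed, 1915: Thu ✓, 1916: Sat, 1917: Sun, 1918: Mon, 1919: Tue, 1920: Thu ✓, 1921: Fri, 1922: Sat, 1923: Sun, 1924: Tue, 1925: Wed, 1926: Thu ✓, 1927: Fri, 1928: Sun, 1929: Mon, 1930: Tue, 1931: Wed, 1932: Fri
Thursdays: 1915, 1920, 1926.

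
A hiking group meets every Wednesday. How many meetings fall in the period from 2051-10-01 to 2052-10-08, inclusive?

53

2051-10-01 is a Sunday.
The range spans 374 days (inclusive of both endpoints).
374 = 7 × 53 + 3, so there are 53 full weeks plus 3 extra days.
Each full week contributes one Wednesday: 53 so far.
The 3 extra days are Sunday, Monday, Tuesday — none qualify.
Total: 53 + 0 = 53.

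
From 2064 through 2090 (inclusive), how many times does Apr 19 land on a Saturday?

Day of week of April 19 in each year:
2064: Sat ✓, 2065: Sun, 2066: Mon, 2067: Tue, 2068: Thu, 2069: Fri, 2070: Sat ✓, 2071: Sun, 2072: Tue, 2073: Wed, 2074: Thu, 2075: Fri, 2076: Sun, 2077: Mon, 2078: Tue, 2079: Wed, 2080: Fri, 2081: Sat ✓, 2082: Sun, 2083: Mon, 2084: Wed, 2085: Thu, 2086: Fri, 2087: Sat ✓, 2088: Mon, 2089: Tue, 2090: Wed
Saturdays: 2064, 2070, 2081, 2087.

4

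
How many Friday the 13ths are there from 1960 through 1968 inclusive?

Friday-the-13ths by year:
1960: May
1961: Jan, Oct
1962: Apr, Jul
1963: Sep, Dec
1964: Mar, Nov
1965: Aug
1966: May
1967: Jan, Oct
1968: Sep, Dec

15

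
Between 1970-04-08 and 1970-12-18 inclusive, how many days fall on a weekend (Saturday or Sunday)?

1970-04-08 is a Wednesday.
The range spans 255 days (inclusive of both endpoints).
255 = 7 × 36 + 3, so there are 36 full weeks plus 3 extra days.
Each full week contributes 2 weekend days (Sat, Sun): 36 × 2 = 72.
The 3 extra days are Wed, Thu, Fri — none qualify.
Total: 72 + 0 = 72.

72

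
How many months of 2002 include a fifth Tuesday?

A month has five Tuesdays exactly when Tuesday falls within its first (length − 28) days.
Jan: 31 days, starts Tue → 5 of Tue, Wed, Thu ✓
Feb: 28 days, starts Fri → 5 of (none)
Mar: 31 days, starts Fri → 5 of Fri, Sat, Sun
Apr: 30 days, starts Mon → 5 of Mon, Tue ✓
May: 31 days, starts Wed → 5 of Wed, Thu, Fri
Jun: 30 days, starts Sat → 5 of Sat, Sun
Jul: 31 days, starts Mon → 5 of Mon, Tue, Wed ✓
Aug: 31 days, starts Thu → 5 of Thu, Fri, Sat
Sep: 30 days, starts Sun → 5 of Sun, Mon
Oct: 31 days, starts Tue → 5 of Tue, Wed, Thu ✓
Nov: 30 days, starts Fri → 5 of Fri, Sat
Dec: 31 days, starts Sun → 5 of Sun, Mon, Tue ✓
Months with five Tuesdays: Jan, Apr, Jul, Oct, Dec.

5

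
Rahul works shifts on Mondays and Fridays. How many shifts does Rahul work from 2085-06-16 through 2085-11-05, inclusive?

2085-06-16 is a Saturday.
From 2085-06-16 to 2085-11-05 is 143 days inclusive.
143 = 7 × 20 + 3, so there are 20 full weeks plus 3 extra days.
Each full week contributes 2 days from the set (Mon, Fri): 20 × 2 = 40.
The 3 extra days are Saturday, Sunday, Monday — 1 of them qualifies.
Total: 40 + 1 = 41.

41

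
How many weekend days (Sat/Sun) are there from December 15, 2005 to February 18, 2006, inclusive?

December 15, 2005 is a Thursday.
That's 66 days from start to end, counting both.
66 = 7 × 9 + 3, so there are 9 full weeks plus 3 extra days.
Each full week contributes 2 weekend days (Sat, Sun): 9 × 2 = 18.
The 3 extra days are Thursday, Friday, Saturday — 1 of them qualifies.
Total: 18 + 1 = 19.

19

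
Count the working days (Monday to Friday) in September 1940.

21

Sep 1, 1940 is a Sunday.
The range spans 30 days (inclusive of both endpoints).
30 = 7 × 4 + 2, so there are 4 full weeks plus 2 extra days.
Each full week contributes 5 weekdays (Mon–Fri): 4 × 5 = 20.
The 2 extra days are Sunday, Monday — 1 of them qualifies.
Total: 20 + 1 = 21.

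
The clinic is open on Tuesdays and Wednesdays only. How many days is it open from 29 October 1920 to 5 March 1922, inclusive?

140

29 October 1920 is a Friday.
From 29 October 1920 to 5 March 1922 is 493 days inclusive.
493 = 7 × 70 + 3, so there are 70 full weeks plus 3 extra days.
Each full week contributes 2 days from the set (Tue, Wed): 70 × 2 = 140.
The 3 extra days are Friday, Saturday, Sunday — none qualify.
Total: 140 + 0 = 140.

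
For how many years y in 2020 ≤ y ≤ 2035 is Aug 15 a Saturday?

2

Day of week of August 15 in each year:
2020: Sat ✓, 2021: Sun, 2022: Mon, 2023: Tue, 2024: Thu, 2025: Fri, 2026: Sat ✓, 2027: Sun, 2028: Tue, 2029: Wed, 2030: Thu, 2031: Fri, 2032: Sun, 2033: Mon, 2034: Tue, 2035: Wed
Saturdays: 2020, 2026.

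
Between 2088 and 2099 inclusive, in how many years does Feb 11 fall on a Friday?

2

Day of week of February 11 in each year:
2088: Wed, 2089: Fri ✓, 2090: Sat, 2091: Sun, 2092: Mon, 2093: Wed, 2094: Thu, 2095: Fri ✓, 2096: Sat, 2097: Mon, 2098: Tue, 2099: Wed
Fridays: 2089, 2095.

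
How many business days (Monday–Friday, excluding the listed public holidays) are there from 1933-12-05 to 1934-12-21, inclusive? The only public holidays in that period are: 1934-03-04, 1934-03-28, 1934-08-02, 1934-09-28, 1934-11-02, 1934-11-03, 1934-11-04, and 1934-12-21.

1933-12-05 is a Tuesday.
The range spans 382 days (inclusive of both endpoints).
382 = 7 × 54 + 4, so there are 54 full weeks plus 4 extra days.
Each full week contributes 5 weekdays (Mon–Fri): 54 × 5 = 270.
The 4 extra days are Tuesday, Wednesday, Thursday, Friday — 4 of them qualify.
Total: 270 + 4 = 274.
Holidays: 1934-03-04 (Sun); 1934-03-28 (Wed); 1934-08-02 (Thu); 1934-09-28 (Fri); 1934-11-02 (Fri); 1934-11-03 (Sat); 1934-11-04 (Sun); 1934-12-21 (Fri).
5 of the 8 holidays fall on weekdays; the rest are weekends and were already excluded.
Business days: 274 − 5 = 269.

269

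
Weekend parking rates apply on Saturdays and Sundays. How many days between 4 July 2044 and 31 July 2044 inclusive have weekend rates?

4 July 2044 is a Monday.
The range spans 28 days (inclusive of both endpoints).
28 = 7 × 4, so the span is exactly 4 full weeks.
Each full week contributes 2 weekend days (Sat, Sun): 4 × 2 = 8.

8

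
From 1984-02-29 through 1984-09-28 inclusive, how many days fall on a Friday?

1984-02-29 is a Wednesday.
From 1984-02-29 to 1984-09-28 is 213 days inclusive.
213 = 7 × 30 + 3, so there are 30 full weeks plus 3 extra days.
Each full week contributes one Friday: 30 so far.
The 3 extra days are Wednesday, Thursday, Friday — 1 of them qualifies.
Total: 30 + 1 = 31.

31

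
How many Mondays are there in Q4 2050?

Oct 1, 2050 is a Saturday.
From Oct 1, 2050 to Dec 31, 2050 is 92 days inclusive.
92 = 7 × 13 + 1, so there are 13 full weeks plus 1 extra day.
Each full week contributes one Monday: 13 so far.
The 1 extra day is Saturday — none qualify.
Total: 13 + 0 = 13.

13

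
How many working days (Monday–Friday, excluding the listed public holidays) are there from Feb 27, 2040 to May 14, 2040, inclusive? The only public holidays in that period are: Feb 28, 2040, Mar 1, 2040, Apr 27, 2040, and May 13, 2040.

Feb 27, 2040 is a Monday.
The range spans 78 days (inclusive of both endpoints).
78 = 7 × 11 + 1, so there are 11 full weeks plus 1 extra day.
Each full week contributes 5 weekdays (Mon–Fri): 11 × 5 = 55.
The 1 extra day is Monday — 1 of them qualifies.
Total: 55 + 1 = 56.
Holidays: Feb 28, 2040 (Tue); Mar 1, 2040 (Thu); Apr 27, 2040 (Fri); May 13, 2040 (Sun).
3 of the 4 holidays fall on weekdays; the rest are weekends and were already excluded.
Business days: 56 − 3 = 53.

53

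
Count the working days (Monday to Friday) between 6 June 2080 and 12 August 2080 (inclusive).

6 June 2080 is a Thursday.
From 6 June 2080 to 12 August 2080 is 68 days inclusive.
68 = 7 × 9 + 5, so there are 9 full weeks plus 5 extra days.
Each full week contributes 5 weekdays (Mon–Fri): 9 × 5 = 45.
The 5 extra days are Thu, Fri, Sat, Sun, Mon — 3 of them qualify.
Total: 45 + 3 = 48.

48 weekdays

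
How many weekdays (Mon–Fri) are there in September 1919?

1 September 1919 is a Monday.
That's 30 days from start to end, counting both.
30 = 7 × 4 + 2, so there are 4 full weeks plus 2 extra days.
Each full week contributes 5 weekdays (Mon–Fri): 4 × 5 = 20.
The 2 extra days are Mon, Tue — 2 of them qualify.
Total: 20 + 2 = 22.

22 weekdays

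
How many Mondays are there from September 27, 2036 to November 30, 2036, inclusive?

September 27, 2036 is a Saturday.
The range spans 65 days (inclusive of both endpoints).
65 = 7 × 9 + 2, so there are 9 full weeks plus 2 extra days.
Each full week contributes one Monday: 9 so far.
The 2 extra days are Saturday, Sunday — none qualify.
Total: 9 + 0 = 9.

9 Mondays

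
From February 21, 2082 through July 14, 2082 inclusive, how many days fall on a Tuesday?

21

February 21, 2082 is a Saturday.
The range spans 144 days (inclusive of both endpoints).
144 = 7 × 20 + 4, so there are 20 full weeks plus 4 extra days.
Each full week contributes one Tuesday: 20 so far.
The 4 extra days are Saturday, Sunday, Monday, Tuesday — 1 of them qualifies.
Total: 20 + 1 = 21.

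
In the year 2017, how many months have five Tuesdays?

A month has five Tuesdays exactly when Tuesday falls within its first (length − 28) days.
Jan: 31 days, starts Sun → 5 of Sun, Mon, Tue ✓
Feb: 28 days, starts Wed → 5 of (none)
Mar: 31 days, starts Wed → 5 of Wed, Thu, Fri
Apr: 30 days, starts Sat → 5 of Sat, Sun
May: 31 days, starts Mon → 5 of Mon, Tue, Wed ✓
Jun: 30 days, starts Thu → 5 of Thu, Fri
Jul: 31 days, starts Sat → 5 of Sat, Sun, Mon
Aug: 31 days, starts Tue → 5 of Tue, Wed, Thu ✓
Sep: 30 days, starts Fri → 5 of Fri, Sat
Oct: 31 days, starts Sun → 5 of Sun, Mon, Tue ✓
Nov: 30 days, starts Wed → 5 of Wed, Thu
Dec: 31 days, starts Fri → 5 of Fri, Sat, Sun
Months with five Tuesdays: Jan, May, Aug, Oct.

4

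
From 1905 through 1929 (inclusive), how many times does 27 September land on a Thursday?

4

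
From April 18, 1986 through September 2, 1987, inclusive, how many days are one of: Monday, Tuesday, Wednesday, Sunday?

April 18, 1986 is a Friday.
The range spans 503 days (inclusive of both endpoints).
503 = 7 × 71 + 6, so there are 71 full weeks plus 6 extra days.
Each full week contributes 4 days from the set (Mon, Tue, Wed, Sun): 71 × 4 = 284.
The 6 extra days are Fri, Sat, Sun, Mon, Tue, Wed — 4 of them qualify.
Total: 284 + 4 = 288.

288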